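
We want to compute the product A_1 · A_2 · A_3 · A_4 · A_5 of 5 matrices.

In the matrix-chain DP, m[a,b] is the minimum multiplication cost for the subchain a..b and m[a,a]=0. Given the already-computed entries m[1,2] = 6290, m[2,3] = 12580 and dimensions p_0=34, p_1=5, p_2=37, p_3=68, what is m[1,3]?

m[1,3] = min over k∈[1,2] of m[1,k]+m[k+1,3]+p_{0}·p_k·p_{3}.
k=1: 0 + 12580 + 34·5·68 = 24140; k=2: 6290 + 0 + 34·37·68 = 91834.
Minimum: 24140 at k=1.

24140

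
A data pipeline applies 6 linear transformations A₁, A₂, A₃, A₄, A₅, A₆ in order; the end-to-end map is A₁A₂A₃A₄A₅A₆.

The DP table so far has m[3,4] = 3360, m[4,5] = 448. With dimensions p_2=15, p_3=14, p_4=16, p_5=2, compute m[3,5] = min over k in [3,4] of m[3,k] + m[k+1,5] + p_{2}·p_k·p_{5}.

m[3,5] = min over k∈[3,4] of m[3,k]+m[k+1,5]+p_{2}·p_k·p_{5}.
k=3: 0 + 448 + 15·14·2 = 868; k=4: 3360 + 0 + 15·16·2 = 3840.
Minimum: 868 at k=3.

868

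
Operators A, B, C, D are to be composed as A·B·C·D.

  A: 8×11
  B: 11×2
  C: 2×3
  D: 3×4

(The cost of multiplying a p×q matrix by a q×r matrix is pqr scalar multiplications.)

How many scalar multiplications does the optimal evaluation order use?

264

Adjacent pairs: AB = 8·11·2 = 176; BC = 11·2·3 = 66; CD = 2·3·4 = 24.
Length 3: A..C: k=1: 0+66+8·11·3=330; k=2: 176+0+8·2·3=224 → min 224 | B..D: k=2: 0+24+11·2·4=112; k=3: 66+0+11·3·4=198 → min 112.
Length 4: A..D: k=1: 0+112+8·11·4=464; k=2: 176+24+8·2·4=264; k=3: 224+0+8·3·4=320 → min 264.
Optimal order: ((A·B)·(C·D)) with cost 264.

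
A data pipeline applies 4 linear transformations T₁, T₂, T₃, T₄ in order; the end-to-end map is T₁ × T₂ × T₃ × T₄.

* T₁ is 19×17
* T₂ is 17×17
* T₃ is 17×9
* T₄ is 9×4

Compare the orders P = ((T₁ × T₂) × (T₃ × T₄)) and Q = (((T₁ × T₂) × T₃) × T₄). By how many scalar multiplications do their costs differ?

Order P = ((T₁ × T₂) × (T₃ × T₄)): (T₁ × T₂): 19×17 by 17×17 → 19×17, cost 19·17·17 = 5491; (T₃ × T₄): 17×9 by 9×4 → 17×4, cost 17·9·4 = 612; ((T₁ × T₂) × (T₃ × T₄)): 19×17 by 17×4 → 19×4, cost 19·17·4 = 1292; cumulative 7395. Total 7395.
Order Q = (((T₁ × T₂) × T₃) × T₄): (T₁ × T₂): 19×17 by 17×17 → 19×17, cost 19·17·17 = 5491; ((T₁ × T₂) × T₃): 19×17 by 17×9 → 19×9, cost 19·17·9 = 2907; cumulative 8398; (((T₁ × T₂) × T₃) × T₄): 19×9 by 9×4 → 19×4, cost 19·9·4 = 684; cumulative 9082. Total 9082.
Difference: |7395 − 9082| = 1687.

1687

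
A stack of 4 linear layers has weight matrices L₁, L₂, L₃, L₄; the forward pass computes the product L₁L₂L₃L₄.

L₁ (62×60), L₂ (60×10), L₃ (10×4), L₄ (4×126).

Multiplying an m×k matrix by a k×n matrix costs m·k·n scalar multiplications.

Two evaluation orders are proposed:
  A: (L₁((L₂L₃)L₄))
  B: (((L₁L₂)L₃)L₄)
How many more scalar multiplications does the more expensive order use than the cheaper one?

Order A = (L₁((L₂L₃)L₄)): (L₂L₃): 60×10 by 10×4 → 60×4, cost 60·10·4 = 2400; ((L₂L₃)L₄): 60×4 by 4×126 → 60×126, cost 60·4·126 = 30240; cumulative 32640; (L₁((L₂L₃)L₄)): 62×60 by 60×126 → 62×126, cost 62·60·126 = 468720; cumulative 501360. Total 501360.
Order B = (((L₁L₂)L₃)L₄): (L₁L₂): 62×60 by 60×10 → 62×10, cost 62·60·10 = 37200; ((L₁L₂)L₃): 62×10 by 10×4 → 62×4, cost 62·10·4 = 2480; cumulative 39680; (((L₁L₂)L₃)L₄): 62×4 by 4×126 → 62×126, cost 62·4·126 = 31248; cumulative 70928. Total 70928.
Difference: |501360 − 70928| = 430432.

430432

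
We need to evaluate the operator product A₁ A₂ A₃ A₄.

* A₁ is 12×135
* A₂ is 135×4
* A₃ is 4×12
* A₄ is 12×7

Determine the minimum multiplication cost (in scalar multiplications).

Adjacent pairs: A₁A₂ = 12·135·4 = 6480; A₂A₃ = 135·4·12 = 6480; A₃A₄ = 4·12·7 = 336.
Length 3: A₁..A₃: k=1: 0+6480+12·135·12=25920; k=2: 6480+0+12·4·12=7056 → min 7056 | A₂..A₄: k=2: 0+336+135·4·7=4116; k=3: 6480+0+135·12·7=17820 → min 4116.
Length 4: A₁..A₄: k=1: 0+4116+12·135·7=15456; k=2: 6480+336+12·4·7=7152; k=3: 7056+0+12·12·7=8064 → min 7152.
Optimal order: ((A₁ A₂) (A₃ A₄)) with cost 7152.

7152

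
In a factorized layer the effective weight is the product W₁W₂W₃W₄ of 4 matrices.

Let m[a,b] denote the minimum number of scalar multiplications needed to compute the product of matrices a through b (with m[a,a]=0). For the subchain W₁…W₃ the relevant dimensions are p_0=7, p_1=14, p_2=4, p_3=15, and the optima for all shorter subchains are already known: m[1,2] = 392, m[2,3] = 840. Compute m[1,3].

m[1,3] = min over k∈[1,2] of m[1,k]+m[k+1,3]+p_{0}·p_k·p_{3}.
k=1: 0 + 840 + 7·14·15 = 2310; k=2: 392 + 0 + 7·4·15 = 812.
Minimum: 812 at k=2.

812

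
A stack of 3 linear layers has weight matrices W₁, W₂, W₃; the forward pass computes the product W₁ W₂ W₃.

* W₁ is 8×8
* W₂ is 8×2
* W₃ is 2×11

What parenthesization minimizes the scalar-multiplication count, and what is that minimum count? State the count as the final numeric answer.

(W₁ (W₂ W₃)): cost 880.
((W₁ W₂) W₃): cost 304.
Optimal: ((W₁ W₂) W₃) with cost 304.

304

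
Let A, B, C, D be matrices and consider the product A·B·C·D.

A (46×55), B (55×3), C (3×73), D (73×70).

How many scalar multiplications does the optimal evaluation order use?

32580

Adjacent pairs: AB = 46·55·3 = 7590; BC = 55·3·73 = 12045; CD = 3·73·70 = 15330.
Length 3: A..C: k=1: 0+12045+46·55·73=196735; k=2: 7590+0+46·3·73=17664 → min 17664 | B..D: k=2: 0+15330+55·3·70=26880; k=3: 12045+0+55·73·70=293095 → min 26880.
Length 4: A..D: k=1: 0+26880+46·55·70=203980; k=2: 7590+15330+46·3·70=32580; k=3: 17664+0+46·73·70=252724 → min 32580.
Optimal order: ((A·B)·(C·D)) with cost 32580.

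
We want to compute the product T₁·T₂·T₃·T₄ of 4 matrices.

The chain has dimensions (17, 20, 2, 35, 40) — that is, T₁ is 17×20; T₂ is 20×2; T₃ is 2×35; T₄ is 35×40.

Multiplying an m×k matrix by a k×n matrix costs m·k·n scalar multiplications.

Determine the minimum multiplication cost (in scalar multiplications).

4840

Adjacent pairs: T₁T₂ = 17·20·2 = 680; T₂T₃ = 20·2·35 = 1400; T₃T₄ = 2·35·40 = 2800.
Length 3: T₁..T₃: k=1: 0+1400+17·20·35=13300; k=2: 680+0+17·2·35=1870 → min 1870 | T₂..T₄: k=2: 0+2800+20·2·40=4400; k=3: 1400+0+20·35·40=29400 → min 4400.
Length 4: T₁..T₄: k=1: 0+4400+17·20·40=18000; k=2: 680+2800+17·2·40=4840; k=3: 1870+0+17·35·40=25670 → min 4840.
Optimal order: ((T₁·T₂)·(T₃·T₄)) with cost 4840.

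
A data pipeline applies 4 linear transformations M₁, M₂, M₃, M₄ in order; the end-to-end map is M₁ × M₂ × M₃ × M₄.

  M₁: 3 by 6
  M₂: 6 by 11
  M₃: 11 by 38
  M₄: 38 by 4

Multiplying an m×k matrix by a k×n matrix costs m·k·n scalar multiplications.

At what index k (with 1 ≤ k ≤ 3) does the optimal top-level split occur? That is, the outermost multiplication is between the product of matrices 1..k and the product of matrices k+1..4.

Adjacent pairs: M₁M₂ = 3·6·11 = 198; M₂M₃ = 6·11·38 = 2508; M₃M₄ = 11·38·4 = 1672.
Length 3: M₁..M₃: k=1: 0+2508+3·6·38=3192; k=2: 198+0+3·11·38=1452 → min 1452 | M₂..M₄: k=2: 0+1672+6·11·4=1936; k=3: 2508+0+6·38·4=3420 → min 1936.
Top-level splits: k=1: (M₁..M₁)·(M₂..M₄) → 0+1936+3·6·4 = 2008; k=2: (M₁..M₂)·(M₃..M₄) → 198+1672+3·11·4 = 2002; k=3: (M₁..M₃)·(M₄..M₄) → 1452+0+3·38·4 = 1908.
Best split is after M₃, i.e. k = 3.

3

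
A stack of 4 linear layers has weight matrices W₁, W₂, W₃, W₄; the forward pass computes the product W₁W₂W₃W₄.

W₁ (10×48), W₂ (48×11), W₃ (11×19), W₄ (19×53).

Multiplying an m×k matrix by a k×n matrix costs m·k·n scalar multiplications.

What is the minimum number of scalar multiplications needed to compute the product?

17440

Adjacent pairs: W₁W₂ = 10·48·11 = 5280; W₂W₃ = 48·11·19 = 10032; W₃W₄ = 11·19·53 = 11077.
Length 3: W₁..W₃: k=1: 0+10032+10·48·19=19152; k=2: 5280+0+10·11·19=7370 → min 7370 | W₂..W₄: k=2: 0+11077+48·11·53=39061; k=3: 10032+0+48·19·53=58368 → min 39061.
Length 4: W₁..W₄: k=1: 0+39061+10·48·53=64501; k=2: 5280+11077+10·11·53=22187; k=3: 7370+0+10·19·53=17440 → min 17440.
Optimal order: (((W₁W₂)W₃)W₄) with cost 17440.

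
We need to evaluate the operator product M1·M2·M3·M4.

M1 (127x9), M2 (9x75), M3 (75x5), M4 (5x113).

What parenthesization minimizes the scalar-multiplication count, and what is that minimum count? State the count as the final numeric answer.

80845

Adjacent pairs: M1M2 = 127·9·75 = 85725; M2M3 = 9·75·5 = 3375; M3M4 = 75·5·113 = 42375.
Length 3: M1..M3: k=1: 0+3375+127·9·5=9090; k=2: 85725+0+127·75·5=133350 → min 9090 | M2..M4: k=2: 0+42375+9·75·113=118650; k=3: 3375+0+9·5·113=8460 → min 8460.
Length 4: M1..M4: k=1: 0+8460+127·9·113=137619; k=2: 85725+42375+127·75·113=1204425; k=3: 9090+0+127·5·113=80845 → min 80845.
Optimal parenthesization: ((M1·(M2·M3))·M4) with cost 80845.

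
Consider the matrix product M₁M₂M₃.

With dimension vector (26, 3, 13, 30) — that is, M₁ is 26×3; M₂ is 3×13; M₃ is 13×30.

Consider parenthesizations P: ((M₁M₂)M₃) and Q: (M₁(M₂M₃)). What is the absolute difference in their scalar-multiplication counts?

7644

Order P = ((M₁M₂)M₃): (M₁M₂): 26×3 by 3×13 → 26×13, cost 26·3·13 = 1014; ((M₁M₂)M₃): 26×13 by 13×30 → 26×30, cost 26·13·30 = 10140; cumulative 11154. Total 11154.
Order Q = (M₁(M₂M₃)): (M₂M₃): 3×13 by 13×30 → 3×30, cost 3·13·30 = 1170; (M₁(M₂M₃)): 26×3 by 3×30 → 26×30, cost 26·3·30 = 2340; cumulative 3510. Total 3510.
Difference: |11154 − 3510| = 7644.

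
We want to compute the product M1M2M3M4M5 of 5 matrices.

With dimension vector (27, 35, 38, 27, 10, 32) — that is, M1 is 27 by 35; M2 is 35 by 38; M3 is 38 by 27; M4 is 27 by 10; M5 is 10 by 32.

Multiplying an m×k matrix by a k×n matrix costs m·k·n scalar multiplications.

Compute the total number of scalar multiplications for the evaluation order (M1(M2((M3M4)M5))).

95220

(M3M4): 38×27 by 27×10 → 38×10, cost 38·27·10 = 10260
((M3M4)M5): 38×10 by 10×32 → 38×32, cost 38·10·32 = 12160; cumulative 22420
(M2((M3M4)M5)): 35×38 by 38×32 → 35×32, cost 35·38·32 = 42560; cumulative 64980
(M1(M2((M3M4)M5))): 27×35 by 35×32 → 27×32, cost 27·35·32 = 30240; cumulative 95220
Total: 95220 scalar multiplications.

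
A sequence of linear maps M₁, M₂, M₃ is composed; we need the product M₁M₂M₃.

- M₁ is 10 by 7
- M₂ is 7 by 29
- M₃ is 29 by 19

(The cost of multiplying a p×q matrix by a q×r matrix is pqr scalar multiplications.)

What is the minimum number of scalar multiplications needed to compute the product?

5187

Order (M₁(M₂M₃)): (M₂M₃): 7×29 by 29×19 → 7×19, cost 7·29·19 = 3857; (M₁(M₂M₃)): 10×7 by 7×19 → 10×19, cost 10·7·19 = 1330; cumulative 5187. Total 5187.
Order ((M₁M₂)M₃): (M₁M₂): 10×7 by 7×29 → 10×29, cost 10·7·29 = 2030; ((M₁M₂)M₃): 10×29 by 29×19 → 10×19, cost 10·29·19 = 5510; cumulative 7540. Total 7540.
Minimum: 5187.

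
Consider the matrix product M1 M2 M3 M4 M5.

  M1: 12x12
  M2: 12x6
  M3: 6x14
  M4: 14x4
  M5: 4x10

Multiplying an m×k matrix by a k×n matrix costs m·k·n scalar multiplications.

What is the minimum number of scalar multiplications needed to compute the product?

Adjacent pairs: M1M2 = 12·12·6 = 864; M2M3 = 12·6·14 = 1008; M3M4 = 6·14·4 = 336; M4M5 = 14·4·10 = 560.
Length 3: M1..M3: k=1: 0+1008+12·12·14=3024; k=2: 864+0+12·6·14=1872 → min 1872 | M2..M4: k=2: 0+336+12·6·4=624; k=3: 1008+0+12·14·4=1680 → min 624 | M3..M5: k=3: 0+560+6·14·10=1400; k=4: 336+0+6·4·10=576 → min 576.
Length 4: M1..M4: k=1: 0+624+12·12·4=1200; k=2: 864+336+12·6·4=1488; k=3: 1872+0+12·14·4=2544 → min 1200 | M2..M5: k=2: 0+576+12·6·10=1296; k=3: 1008+560+12·14·10=3248; k=4: 624+0+12·4·10=1104 → min 1104.
Length 5: M1..M5: k=1: 0+1104+12·12·10=2544; k=2: 864+576+12·6·10=2160; k=3: 1872+560+12·14·10=4112; k=4: 1200+0+12·4·10=1680 → min 1680.
Optimal order: ((M1 (M2 (M3 M4))) M5) with cost 1680.

1680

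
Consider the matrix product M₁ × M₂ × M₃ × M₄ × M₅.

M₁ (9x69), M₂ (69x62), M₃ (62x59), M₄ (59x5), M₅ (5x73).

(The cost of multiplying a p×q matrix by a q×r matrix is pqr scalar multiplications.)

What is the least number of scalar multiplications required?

Adjacent pairs: M₁M₂ = 9·69·62 = 38502; M₂M₃ = 69·62·59 = 252402; M₃M₄ = 62·59·5 = 18290; M₄M₅ = 59·5·73 = 21535.
Length 3: M₁..M₃: k=1: 0+252402+9·69·59=289041; k=2: 38502+0+9·62·59=71424 → min 71424 | M₂..M₄: k=2: 0+18290+69·62·5=39680; k=3: 252402+0+69·59·5=272757 → min 39680 | M₃..M₅: k=3: 0+21535+62·59·73=288569; k=4: 18290+0+62·5·73=40920 → min 40920.
Length 4: M₁..M₄: k=1: 0+39680+9·69·5=42785; k=2: 38502+18290+9·62·5=59582; k=3: 71424+0+9·59·5=74079 → min 42785 | M₂..M₅: k=2: 0+40920+69·62·73=353214; k=3: 252402+21535+69·59·73=571120; k=4: 39680+0+69·5·73=64865 → min 64865.
Length 5: M₁..M₅: k=1: 0+64865+9·69·73=110198; k=2: 38502+40920+9·62·73=120156; k=3: 71424+21535+9·59·73=131722; k=4: 42785+0+9·5·73=46070 → min 46070.
Optimal order: ((M₁ × (M₂ × (M₃ × M₄))) × M₅) with cost 46070.

46070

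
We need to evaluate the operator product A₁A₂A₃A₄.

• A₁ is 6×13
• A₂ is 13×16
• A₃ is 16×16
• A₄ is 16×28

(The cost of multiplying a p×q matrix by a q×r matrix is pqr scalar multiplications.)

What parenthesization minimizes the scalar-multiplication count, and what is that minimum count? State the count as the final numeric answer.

5472

Adjacent pairs: A₁A₂ = 6·13·16 = 1248; A₂A₃ = 13·16·16 = 3328; A₃A₄ = 16·16·28 = 7168.
Length 3: A₁..A₃: k=1: 0+3328+6·13·16=4576; k=2: 1248+0+6·16·16=2784 → min 2784 | A₂..A₄: k=2: 0+7168+13·16·28=12992; k=3: 3328+0+13·16·28=9152 → min 9152.
Length 4: A₁..A₄: k=1: 0+9152+6·13·28=11336; k=2: 1248+7168+6·16·28=11104; k=3: 2784+0+6·16·28=5472 → min 5472.
Optimal parenthesization: (((A₁A₂)A₃)A₄) with cost 5472.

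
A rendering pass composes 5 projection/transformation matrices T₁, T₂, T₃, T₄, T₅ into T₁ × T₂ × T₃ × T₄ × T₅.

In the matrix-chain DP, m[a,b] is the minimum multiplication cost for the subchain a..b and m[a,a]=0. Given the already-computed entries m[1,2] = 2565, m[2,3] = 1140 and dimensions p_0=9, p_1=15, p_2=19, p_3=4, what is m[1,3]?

1680

m[1,3] = min over k∈[1,2] of m[1,k]+m[k+1,3]+p_{0}·p_k·p_{3}.
k=1: 0 + 1140 + 9·15·4 = 1680; k=2: 2565 + 0 + 9·19·4 = 3249.
Minimum: 1680 at k=1.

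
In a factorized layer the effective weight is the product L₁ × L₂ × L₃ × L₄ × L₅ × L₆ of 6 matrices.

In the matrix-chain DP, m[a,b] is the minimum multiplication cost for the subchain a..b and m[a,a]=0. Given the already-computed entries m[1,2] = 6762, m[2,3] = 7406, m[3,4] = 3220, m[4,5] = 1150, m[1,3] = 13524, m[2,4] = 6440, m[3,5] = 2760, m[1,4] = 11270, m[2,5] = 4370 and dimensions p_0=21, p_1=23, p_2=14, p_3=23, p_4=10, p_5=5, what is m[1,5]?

6785

m[1,5] = min over k∈[1,4] of m[1,k]+m[k+1,5]+p_{0}·p_k·p_{5}.
k=1: 0 + 4370 + 21·23·5 = 6785; k=2: 6762 + 2760 + 21·14·5 = 10992; k=3: 13524 + 1150 + 21·23·5 = 17089; k=4: 11270 + 0 + 21·10·5 = 12320.
Minimum: 6785 at k=1.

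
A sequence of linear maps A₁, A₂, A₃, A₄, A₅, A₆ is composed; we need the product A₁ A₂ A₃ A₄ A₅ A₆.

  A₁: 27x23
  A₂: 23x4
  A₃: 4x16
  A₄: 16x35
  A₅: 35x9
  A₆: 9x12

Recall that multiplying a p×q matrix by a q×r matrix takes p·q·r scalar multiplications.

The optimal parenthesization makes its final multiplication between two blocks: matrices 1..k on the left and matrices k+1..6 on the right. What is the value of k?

Adjacent pairs: A₁A₂ = 27·23·4 = 2484; A₂A₃ = 23·4·16 = 1472; A₃A₄ = 4·16·35 = 2240; A₄A₅ = 16·35·9 = 5040; A₅A₆ = 35·9·12 = 3780.
Length 3: A₁..A₃: k=1: 0+1472+27·23·16=11408; k=2: 2484+0+27·4·16=4212 → min 4212 | A₂..A₄: k=2: 0+2240+23·4·35=5460; k=3: 1472+0+23·16·35=14352 → min 5460 | A₃..A₅: k=3: 0+5040+4·16·9=5616; k=4: 2240+0+4·35·9=3500 → min 3500 | A₄..A₆: k=4: 0+3780+16·35·12=10500; k=5: 5040+0+16·9·12=6768 → min 6768.
Length 4: A₁..A₄: k=1: 0+5460+27·23·35=27195; k=2: 2484+2240+27·4·35=8504; k=3: 4212+0+27·16·35=19332 → min 8504 | A₂..A₅: k=2: 0+3500+23·4·9=4328; k=3: 1472+5040+23·16·9=9824; k=4: 5460+0+23·35·9=12705 → min 4328 | A₃..A₆: k=3: 0+6768+4·16·12=7536; k=4: 2240+3780+4·35·12=7700; k=5: 3500+0+4·9·12=3932 → min 3932.
Length 5: A₁..A₅: k=1: 0+4328+27·23·9=9917; k=2: 2484+3500+27·4·9=6956; k=3: 4212+5040+27·16·9=13140; k=4: 8504+0+27·35·9=17009 → min 6956 | A₂..A₆: k=2: 0+3932+23·4·12=5036; k=3: 1472+6768+23·16·12=12656; k=4: 5460+3780+23·35·12=18900; k=5: 4328+0+23·9·12=6812 → min 5036.
Top-level splits: k=1: (A₁..A₁)·(A₂..A₆) → 0+5036+27·23·12 = 12488; k=2: (A₁..A₂)·(A₃..A₆) → 2484+3932+27·4·12 = 7712; k=3: (A₁..A₃)·(A₄..A₆) → 4212+6768+27·16·12 = 16164; k=4: (A₁..A₄)·(A₅..A₆) → 8504+3780+27·35·12 = 23624; k=5: (A₁..A₅)·(A₆..A₆) → 6956+0+27·9·12 = 9872.
Best split is after A₂, i.e. k = 2.

2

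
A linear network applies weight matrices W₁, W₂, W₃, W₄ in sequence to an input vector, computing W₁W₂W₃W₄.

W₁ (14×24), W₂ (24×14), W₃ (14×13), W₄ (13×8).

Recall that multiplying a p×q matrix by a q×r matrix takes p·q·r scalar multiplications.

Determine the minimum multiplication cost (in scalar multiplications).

Adjacent pairs: W₁W₂ = 14·24·14 = 4704; W₂W₃ = 24·14·13 = 4368; W₃W₄ = 14·13·8 = 1456.
Length 3: W₁..W₃: k=1: 0+4368+14·24·13=8736; k=2: 4704+0+14·14·13=7252 → min 7252 | W₂..W₄: k=2: 0+1456+24·14·8=4144; k=3: 4368+0+24·13·8=6864 → min 4144.
Length 4: W₁..W₄: k=1: 0+4144+14·24·8=6832; k=2: 4704+1456+14·14·8=7728; k=3: 7252+0+14·13·8=8708 → min 6832.
Optimal order: (W₁(W₂(W₃W₄))) with cost 6832.

6832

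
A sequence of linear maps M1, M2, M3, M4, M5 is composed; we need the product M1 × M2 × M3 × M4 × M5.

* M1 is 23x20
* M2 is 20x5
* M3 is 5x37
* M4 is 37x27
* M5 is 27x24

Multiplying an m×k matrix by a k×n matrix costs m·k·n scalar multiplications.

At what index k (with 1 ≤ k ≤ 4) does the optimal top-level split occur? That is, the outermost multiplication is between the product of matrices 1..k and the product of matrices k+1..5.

Adjacent pairs: M1M2 = 23·20·5 = 2300; M2M3 = 20·5·37 = 3700; M3M4 = 5·37·27 = 4995; M4M5 = 37·27·24 = 23976.
Length 3: M1..M3: k=1: 0+3700+23·20·37=20720; k=2: 2300+0+23·5·37=6555 → min 6555 | M2..M4: k=2: 0+4995+20·5·27=7695; k=3: 3700+0+20·37·27=23680 → min 7695 | M3..M5: k=3: 0+23976+5·37·24=28416; k=4: 4995+0+5·27·24=8235 → min 8235.
Length 4: M1..M4: k=1: 0+7695+23·20·27=20115; k=2: 2300+4995+23·5·27=10400; k=3: 6555+0+23·37·27=29532 → min 10400 | M2..M5: k=2: 0+8235+20·5·24=10635; k=3: 3700+23976+20·37·24=45436; k=4: 7695+0+20·27·24=20655 → min 10635.
Top-level splits: k=1: (M1..M1)·(M2..M5) → 0+10635+23·20·24 = 21675; k=2: (M1..M2)·(M3..M5) → 2300+8235+23·5·24 = 13295; k=3: (M1..M3)·(M4..M5) → 6555+23976+23·37·24 = 50955; k=4: (M1..M4)·(M5..M5) → 10400+0+23·27·24 = 25304.
Best split is after M2, i.e. k = 2.

2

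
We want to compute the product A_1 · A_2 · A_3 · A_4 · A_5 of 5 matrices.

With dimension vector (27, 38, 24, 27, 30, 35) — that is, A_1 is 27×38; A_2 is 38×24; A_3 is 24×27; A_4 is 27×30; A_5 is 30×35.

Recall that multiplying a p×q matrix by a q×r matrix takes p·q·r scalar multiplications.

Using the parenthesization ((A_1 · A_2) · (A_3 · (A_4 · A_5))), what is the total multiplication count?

98334

(A_1 · A_2): 27×38 by 38×24 → 27×24, cost 27·38·24 = 24624
(A_4 · A_5): 27×30 by 30×35 → 27×35, cost 27·30·35 = 28350
(A_3 · (A_4 · A_5)): 24×27 by 27×35 → 24×35, cost 24·27·35 = 22680; cumulative 51030
((A_1 · A_2) · (A_3 · (A_4 · A_5))): 27×24 by 24×35 → 27×35, cost 27·24·35 = 22680; cumulative 98334
Total: 98334 scalar multiplications.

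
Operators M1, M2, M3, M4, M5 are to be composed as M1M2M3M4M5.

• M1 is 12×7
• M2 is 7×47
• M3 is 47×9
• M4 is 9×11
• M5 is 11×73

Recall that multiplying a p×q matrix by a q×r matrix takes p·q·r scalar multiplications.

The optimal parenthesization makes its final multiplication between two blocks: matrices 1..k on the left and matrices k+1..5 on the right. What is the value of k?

4

Adjacent pairs: M1M2 = 12·7·47 = 3948; M2M3 = 7·47·9 = 2961; M3M4 = 47·9·11 = 4653; M4M5 = 9·11·73 = 7227.
Length 3: M1..M3: k=1: 0+2961+12·7·9=3717; k=2: 3948+0+12·47·9=9024 → min 3717 | M2..M4: k=2: 0+4653+7·47·11=8272; k=3: 2961+0+7·9·11=3654 → min 3654 | M3..M5: k=3: 0+7227+47·9·73=38106; k=4: 4653+0+47·11·73=42394 → min 38106.
Length 4: M1..M4: k=1: 0+3654+12·7·11=4578; k=2: 3948+4653+12·47·11=14805; k=3: 3717+0+12·9·11=4905 → min 4578 | M2..M5: k=2: 0+38106+7·47·73=62123; k=3: 2961+7227+7·9·73=14787; k=4: 3654+0+7·11·73=9275 → min 9275.
Top-level splits: k=1: (M1..M1)·(M2..M5) → 0+9275+12·7·73 = 15407; k=2: (M1..M2)·(M3..M5) → 3948+38106+12·47·73 = 83226; k=3: (M1..M3)·(M4..M5) → 3717+7227+12·9·73 = 18828; k=4: (M1..M4)·(M5..M5) → 4578+0+12·11·73 = 14214.
Best split is after M4, i.e. k = 4.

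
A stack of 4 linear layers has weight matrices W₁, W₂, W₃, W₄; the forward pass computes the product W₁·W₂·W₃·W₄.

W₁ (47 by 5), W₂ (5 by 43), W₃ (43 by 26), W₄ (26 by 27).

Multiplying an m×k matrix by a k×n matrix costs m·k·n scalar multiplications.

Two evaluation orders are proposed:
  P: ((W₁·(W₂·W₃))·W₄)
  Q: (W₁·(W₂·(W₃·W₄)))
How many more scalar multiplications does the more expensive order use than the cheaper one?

Order P = ((W₁·(W₂·W₃))·W₄): (W₂·W₃): 5×43 by 43×26 → 5×26, cost 5·43·26 = 5590; (W₁·(W₂·W₃)): 47×5 by 5×26 → 47×26, cost 47·5·26 = 6110; cumulative 11700; ((W₁·(W₂·W₃))·W₄): 47×26 by 26×27 → 47×27, cost 47·26·27 = 32994; cumulative 44694. Total 44694.
Order Q = (W₁·(W₂·(W₃·W₄))): (W₃·W₄): 43×26 by 26×27 → 43×27, cost 43·26·27 = 30186; (W₂·(W₃·W₄)): 5×43 by 43×27 → 5×27, cost 5·43·27 = 5805; cumulative 35991; (W₁·(W₂·(W₃·W₄))): 47×5 by 5×27 → 47×27, cost 47·5·27 = 6345; cumulative 42336. Total 42336.
Difference: |44694 − 42336| = 2358.

2358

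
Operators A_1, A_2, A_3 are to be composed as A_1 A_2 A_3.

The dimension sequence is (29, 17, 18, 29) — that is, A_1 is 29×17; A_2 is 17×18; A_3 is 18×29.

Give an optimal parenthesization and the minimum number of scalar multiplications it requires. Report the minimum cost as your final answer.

23171

(A_1 (A_2 A_3)): cost 23171.
((A_1 A_2) A_3): cost 24012.
Optimal: (A_1 (A_2 A_3)) with cost 23171.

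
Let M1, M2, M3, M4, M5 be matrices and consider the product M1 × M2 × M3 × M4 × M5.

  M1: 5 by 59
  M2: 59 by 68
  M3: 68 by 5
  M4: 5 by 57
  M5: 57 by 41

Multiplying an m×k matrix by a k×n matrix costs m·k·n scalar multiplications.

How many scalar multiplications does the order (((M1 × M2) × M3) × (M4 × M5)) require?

(M1 × M2): 5×59 by 59×68 → 5×68, cost 5·59·68 = 20060
((M1 × M2) × M3): 5×68 by 68×5 → 5×5, cost 5·68·5 = 1700; cumulative 21760
(M4 × M5): 5×57 by 57×41 → 5×41, cost 5·57·41 = 11685
(((M1 × M2) × M3) × (M4 × M5)): 5×5 by 5×41 → 5×41, cost 5·5·41 = 1025; cumulative 34470
Total: 34470 scalar multiplications.

34470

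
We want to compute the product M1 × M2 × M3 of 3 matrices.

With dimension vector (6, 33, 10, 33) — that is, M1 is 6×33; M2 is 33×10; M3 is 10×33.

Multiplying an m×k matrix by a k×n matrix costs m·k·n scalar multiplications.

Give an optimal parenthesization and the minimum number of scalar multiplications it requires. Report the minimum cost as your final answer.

3960

(M1 × (M2 × M3)): cost 17424.
((M1 × M2) × M3): cost 3960.
Optimal: ((M1 × M2) × M3) with cost 3960.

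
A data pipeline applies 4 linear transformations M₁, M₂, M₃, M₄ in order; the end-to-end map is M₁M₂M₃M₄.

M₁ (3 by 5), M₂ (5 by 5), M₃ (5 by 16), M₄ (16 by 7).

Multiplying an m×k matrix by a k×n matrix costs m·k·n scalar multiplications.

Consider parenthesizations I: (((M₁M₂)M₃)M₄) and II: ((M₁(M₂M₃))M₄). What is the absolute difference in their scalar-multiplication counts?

Order I = (((M₁M₂)M₃)M₄): (M₁M₂): 3×5 by 5×5 → 3×5, cost 3·5·5 = 75; ((M₁M₂)M₃): 3×5 by 5×16 → 3×16, cost 3·5·16 = 240; cumulative 315; (((M₁M₂)M₃)M₄): 3×16 by 16×7 → 3×7, cost 3·16·7 = 336; cumulative 651. Total 651.
Order II = ((M₁(M₂M₃))M₄): (M₂M₃): 5×5 by 5×16 → 5×16, cost 5·5·16 = 400; (M₁(M₂M₃)): 3×5 by 5×16 → 3×16, cost 3·5·16 = 240; cumulative 640; ((M₁(M₂M₃))M₄): 3×16 by 16×7 → 3×7, cost 3·16·7 = 336; cumulative 976. Total 976.
Difference: |651 − 976| = 325.

325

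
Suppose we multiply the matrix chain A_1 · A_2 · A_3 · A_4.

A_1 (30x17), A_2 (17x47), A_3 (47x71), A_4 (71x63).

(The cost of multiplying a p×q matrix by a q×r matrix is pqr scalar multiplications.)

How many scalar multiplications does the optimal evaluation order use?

Adjacent pairs: A_1A_2 = 30·17·47 = 23970; A_2A_3 = 17·47·71 = 56729; A_3A_4 = 47·71·63 = 210231.
Length 3: A_1..A_3: k=1: 0+56729+30·17·71=92939; k=2: 23970+0+30·47·71=124080 → min 92939 | A_2..A_4: k=2: 0+210231+17·47·63=260568; k=3: 56729+0+17·71·63=132770 → min 132770.
Length 4: A_1..A_4: k=1: 0+132770+30·17·63=164900; k=2: 23970+210231+30·47·63=323031; k=3: 92939+0+30·71·63=227129 → min 164900.
Optimal order: (A_1 · ((A_2 · A_3) · A_4)) with cost 164900.

164900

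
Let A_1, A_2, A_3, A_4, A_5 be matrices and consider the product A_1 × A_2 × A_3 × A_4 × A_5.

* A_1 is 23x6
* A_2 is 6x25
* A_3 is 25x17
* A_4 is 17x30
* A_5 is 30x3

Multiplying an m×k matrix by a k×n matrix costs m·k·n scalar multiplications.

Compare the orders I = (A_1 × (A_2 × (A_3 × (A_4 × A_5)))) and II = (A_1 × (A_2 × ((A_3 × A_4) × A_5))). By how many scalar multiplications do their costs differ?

Order I = (A_1 × (A_2 × (A_3 × (A_4 × A_5)))): (A_4 × A_5): 17×30 by 30×3 → 17×3, cost 17·30·3 = 1530; (A_3 × (A_4 × A_5)): 25×17 by 17×3 → 25×3, cost 25·17·3 = 1275; cumulative 2805; (A_2 × (A_3 × (A_4 × A_5))): 6×25 by 25×3 → 6×3, cost 6·25·3 = 450; cumulative 3255; (A_1 × (A_2 × (A_3 × (A_4 × A_5)))): 23×6 by 6×3 → 23×3, cost 23·6·3 = 414; cumulative 3669. Total 3669.
Order II = (A_1 × (A_2 × ((A_3 × A_4) × A_5))): (A_3 × A_4): 25×17 by 17×30 → 25×30, cost 25·17·30 = 12750; ((A_3 × A_4) × A_5): 25×30 by 30×3 → 25×3, cost 25·30·3 = 2250; cumulative 15000; (A_2 × ((A_3 × A_4) × A_5)): 6×25 by 25×3 → 6×3, cost 6·25·3 = 450; cumulative 15450; (A_1 × (A_2 × ((A_3 × A_4) × A_5))): 23×6 by 6×3 → 23×3, cost 23·6·3 = 414; cumulative 15864. Total 15864.
Difference: |3669 − 15864| = 12195.

12195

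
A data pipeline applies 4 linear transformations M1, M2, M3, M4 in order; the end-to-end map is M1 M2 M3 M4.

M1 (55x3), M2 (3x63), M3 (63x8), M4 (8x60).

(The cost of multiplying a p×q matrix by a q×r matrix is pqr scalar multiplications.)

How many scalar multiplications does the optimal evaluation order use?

Adjacent pairs: M1M2 = 55·3·63 = 10395; M2M3 = 3·63·8 = 1512; M3M4 = 63·8·60 = 30240.
Length 3: M1..M3: k=1: 0+1512+55·3·8=2832; k=2: 10395+0+55·63·8=38115 → min 2832 | M2..M4: k=2: 0+30240+3·63·60=41580; k=3: 1512+0+3·8·60=2952 → min 2952.
Length 4: M1..M4: k=1: 0+2952+55·3·60=12852; k=2: 10395+30240+55·63·60=248535; k=3: 2832+0+55·8·60=29232 → min 12852.
Optimal order: (M1 ((M2 M3) M4)) with cost 12852.

12852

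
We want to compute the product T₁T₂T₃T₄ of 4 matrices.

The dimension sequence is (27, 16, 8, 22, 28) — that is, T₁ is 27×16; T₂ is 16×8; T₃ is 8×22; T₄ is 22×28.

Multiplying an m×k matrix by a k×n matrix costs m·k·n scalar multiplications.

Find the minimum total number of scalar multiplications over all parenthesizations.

Adjacent pairs: T₁T₂ = 27·16·8 = 3456; T₂T₃ = 16·8·22 = 2816; T₃T₄ = 8·22·28 = 4928.
Length 3: T₁..T₃: k=1: 0+2816+27·16·22=12320; k=2: 3456+0+27·8·22=8208 → min 8208 | T₂..T₄: k=2: 0+4928+16·8·28=8512; k=3: 2816+0+16·22·28=12672 → min 8512.
Length 4: T₁..T₄: k=1: 0+8512+27·16·28=20608; k=2: 3456+4928+27·8·28=14432; k=3: 8208+0+27·22·28=24840 → min 14432.
Optimal order: ((T₁T₂)(T₃T₄)) with cost 14432.

14432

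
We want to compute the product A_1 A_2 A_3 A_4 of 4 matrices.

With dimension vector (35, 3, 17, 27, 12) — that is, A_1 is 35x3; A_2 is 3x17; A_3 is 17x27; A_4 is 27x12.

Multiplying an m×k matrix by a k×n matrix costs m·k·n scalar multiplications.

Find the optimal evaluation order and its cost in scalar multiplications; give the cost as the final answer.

Adjacent pairs: A_1A_2 = 35·3·17 = 1785; A_2A_3 = 3·17·27 = 1377; A_3A_4 = 17·27·12 = 5508.
Length 3: A_1..A_3: k=1: 0+1377+35·3·27=4212; k=2: 1785+0+35·17·27=17850 → min 4212 | A_2..A_4: k=2: 0+5508+3·17·12=6120; k=3: 1377+0+3·27·12=2349 → min 2349.
Length 4: A_1..A_4: k=1: 0+2349+35·3·12=3609; k=2: 1785+5508+35·17·12=14433; k=3: 4212+0+35·27·12=15552 → min 3609.
Optimal parenthesization: (A_1 ((A_2 A_3) A_4)) with cost 3609.

3609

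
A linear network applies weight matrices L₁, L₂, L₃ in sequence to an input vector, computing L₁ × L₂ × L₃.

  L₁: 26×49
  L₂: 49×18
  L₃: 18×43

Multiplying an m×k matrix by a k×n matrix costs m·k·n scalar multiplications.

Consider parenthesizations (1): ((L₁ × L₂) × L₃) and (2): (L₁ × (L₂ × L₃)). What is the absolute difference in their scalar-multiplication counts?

Order (1) = ((L₁ × L₂) × L₃): (L₁ × L₂): 26×49 by 49×18 → 26×18, cost 26·49·18 = 22932; ((L₁ × L₂) × L₃): 26×18 by 18×43 → 26×43, cost 26·18·43 = 20124; cumulative 43056. Total 43056.
Order (2) = (L₁ × (L₂ × L₃)): (L₂ × L₃): 49×18 by 18×43 → 49×43, cost 49·18·43 = 37926; (L₁ × (L₂ × L₃)): 26×49 by 49×43 → 26×43, cost 26·49·43 = 54782; cumulative 92708. Total 92708.
Difference: |43056 − 92708| = 49652.

49652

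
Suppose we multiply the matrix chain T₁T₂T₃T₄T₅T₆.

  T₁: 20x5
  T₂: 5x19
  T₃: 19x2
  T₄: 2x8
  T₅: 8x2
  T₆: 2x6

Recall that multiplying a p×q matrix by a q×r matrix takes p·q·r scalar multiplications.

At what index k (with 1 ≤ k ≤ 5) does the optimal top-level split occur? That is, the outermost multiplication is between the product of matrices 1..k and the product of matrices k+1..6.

Adjacent pairs: T₁T₂ = 20·5·19 = 1900; T₂T₃ = 5·19·2 = 190; T₃T₄ = 19·2·8 = 304; T₄T₅ = 2·8·2 = 32; T₅T₆ = 8·2·6 = 96.
Length 3: T₁..T₃: k=1: 0+190+20·5·2=390; k=2: 1900+0+20·19·2=2660 → min 390 | T₂..T₄: k=2: 0+304+5·19·8=1064; k=3: 190+0+5·2·8=270 → min 270 | T₃..T₅: k=3: 0+32+19·2·2=108; k=4: 304+0+19·8·2=608 → min 108 | T₄..T₆: k=4: 0+96+2·8·6=192; k=5: 32+0+2·2·6=56 → min 56.
Length 4: T₁..T₄: k=1: 0+270+20·5·8=1070; k=2: 1900+304+20·19·8=5244; k=3: 390+0+20·2·8=710 → min 710 | T₂..T₅: k=2: 0+108+5·19·2=298; k=3: 190+32+5·2·2=242; k=4: 270+0+5·8·2=350 → min 242 | T₃..T₆: k=3: 0+56+19·2·6=284; k=4: 304+96+19·8·6=1312; k=5: 108+0+19·2·6=336 → min 284.
Length 5: T₁..T₅: k=1: 0+242+20·5·2=442; k=2: 1900+108+20·19·2=2768; k=3: 390+32+20·2·2=502; k=4: 710+0+20·8·2=1030 → min 442 | T₂..T₆: k=2: 0+284+5·19·6=854; k=3: 190+56+5·2·6=306; k=4: 270+96+5·8·6=606; k=5: 242+0+5·2·6=302 → min 302.
Top-level splits: k=1: (T₁..T₁)·(T₂..T₆) → 0+302+20·5·6 = 902; k=2: (T₁..T₂)·(T₃..T₆) → 1900+284+20·19·6 = 4464; k=3: (T₁..T₃)·(T₄..T₆) → 390+56+20·2·6 = 686; k=4: (T₁..T₄)·(T₅..T₆) → 710+96+20·8·6 = 1766; k=5: (T₁..T₅)·(T₆..T₆) → 442+0+20·2·6 = 682.
Best split is after T₅, i.e. k = 5.

5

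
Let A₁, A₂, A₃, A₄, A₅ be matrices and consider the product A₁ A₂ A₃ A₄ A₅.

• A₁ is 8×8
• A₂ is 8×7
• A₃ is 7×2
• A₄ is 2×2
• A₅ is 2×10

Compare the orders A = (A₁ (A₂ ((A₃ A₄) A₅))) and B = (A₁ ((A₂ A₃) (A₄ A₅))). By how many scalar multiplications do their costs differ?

416

Order A = (A₁ (A₂ ((A₃ A₄) A₅))): (A₃ A₄): 7×2 by 2×2 → 7×2, cost 7·2·2 = 28; ((A₃ A₄) A₅): 7×2 by 2×10 → 7×10, cost 7·2·10 = 140; cumulative 168; (A₂ ((A₃ A₄) A₅)): 8×7 by 7×10 → 8×10, cost 8·7·10 = 560; cumulative 728; (A₁ (A₂ ((A₃ A₄) A₅))): 8×8 by 8×10 → 8×10, cost 8·8·10 = 640; cumulative 1368. Total 1368.
Order B = (A₁ ((A₂ A₃) (A₄ A₅))): (A₂ A₃): 8×7 by 7×2 → 8×2, cost 8·7·2 = 112; (A₄ A₅): 2×2 by 2×10 → 2×10, cost 2·2·10 = 40; ((A₂ A₃) (A₄ A₅)): 8×2 by 2×10 → 8×10, cost 8·2·10 = 160; cumulative 312; (A₁ ((A₂ A₃) (A₄ A₅))): 8×8 by 8×10 → 8×10, cost 8·8·10 = 640; cumulative 952. Total 952.
Difference: |1368 − 952| = 416.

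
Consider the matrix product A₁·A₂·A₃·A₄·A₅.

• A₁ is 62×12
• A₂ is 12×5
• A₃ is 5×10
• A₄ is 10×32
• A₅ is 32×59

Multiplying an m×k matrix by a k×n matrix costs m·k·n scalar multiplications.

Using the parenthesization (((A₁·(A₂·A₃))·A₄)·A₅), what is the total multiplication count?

144936

(A₂·A₃): 12×5 by 5×10 → 12×10, cost 12·5·10 = 600
(A₁·(A₂·A₃)): 62×12 by 12×10 → 62×10, cost 62·12·10 = 7440; cumulative 8040
((A₁·(A₂·A₃))·A₄): 62×10 by 10×32 → 62×32, cost 62·10·32 = 19840; cumulative 27880
(((A₁·(A₂·A₃))·A₄)·A₅): 62×32 by 32×59 → 62×59, cost 62·32·59 = 117056; cumulative 144936
Total: 144936 scalar multiplications.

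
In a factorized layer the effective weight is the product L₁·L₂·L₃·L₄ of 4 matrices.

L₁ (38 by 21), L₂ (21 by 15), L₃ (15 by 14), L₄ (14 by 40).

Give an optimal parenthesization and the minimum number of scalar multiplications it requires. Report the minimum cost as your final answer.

36862

Adjacent pairs: L₁L₂ = 38·21·15 = 11970; L₂L₃ = 21·15·14 = 4410; L₃L₄ = 15·14·40 = 8400.
Length 3: L₁..L₃: k=1: 0+4410+38·21·14=15582; k=2: 11970+0+38·15·14=19950 → min 15582 | L₂..L₄: k=2: 0+8400+21·15·40=21000; k=3: 4410+0+21·14·40=16170 → min 16170.
Length 4: L₁..L₄: k=1: 0+16170+38·21·40=48090; k=2: 11970+8400+38·15·40=43170; k=3: 15582+0+38·14·40=36862 → min 36862.
Optimal parenthesization: ((L₁·(L₂·L₃))·L₄) with cost 36862.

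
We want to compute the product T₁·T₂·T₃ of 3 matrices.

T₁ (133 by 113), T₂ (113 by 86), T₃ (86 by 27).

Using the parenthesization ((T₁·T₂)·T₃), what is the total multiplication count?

(T₁·T₂): 133×113 by 113×86 → 133×86, cost 133·113·86 = 1292494
((T₁·T₂)·T₃): 133×86 by 86×27 → 133×27, cost 133·86·27 = 308826; cumulative 1601320
Total: 1601320 scalar multiplications.

1601320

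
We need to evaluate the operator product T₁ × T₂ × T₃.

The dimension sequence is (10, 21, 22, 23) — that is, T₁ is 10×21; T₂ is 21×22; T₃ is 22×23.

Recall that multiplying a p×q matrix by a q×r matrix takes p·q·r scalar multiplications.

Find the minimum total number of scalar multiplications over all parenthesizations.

9680

Order (T₁ × (T₂ × T₃)): (T₂ × T₃): 21×22 by 22×23 → 21×23, cost 21·22·23 = 10626; (T₁ × (T₂ × T₃)): 10×21 by 21×23 → 10×23, cost 10·21·23 = 4830; cumulative 15456. Total 15456.
Order ((T₁ × T₂) × T₃): (T₁ × T₂): 10×21 by 21×22 → 10×22, cost 10·21·22 = 4620; ((T₁ × T₂) × T₃): 10×22 by 22×23 → 10×23, cost 10·22·23 = 5060; cumulative 9680. Total 9680.
Minimum: 9680.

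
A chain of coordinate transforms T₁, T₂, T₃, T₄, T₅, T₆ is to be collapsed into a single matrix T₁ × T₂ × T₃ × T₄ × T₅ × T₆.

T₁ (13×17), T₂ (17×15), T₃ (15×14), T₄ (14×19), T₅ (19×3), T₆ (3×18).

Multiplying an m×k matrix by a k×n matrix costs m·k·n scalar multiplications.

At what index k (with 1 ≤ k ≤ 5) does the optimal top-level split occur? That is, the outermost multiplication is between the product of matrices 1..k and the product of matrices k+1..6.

Adjacent pairs: T₁T₂ = 13·17·15 = 3315; T₂T₃ = 17·15·14 = 3570; T₃T₄ = 15·14·19 = 3990; T₄T₅ = 14·19·3 = 798; T₅T₆ = 19·3·18 = 1026.
Length 3: T₁..T₃: k=1: 0+3570+13·17·14=6664; k=2: 3315+0+13·15·14=6045 → min 6045 | T₂..T₄: k=2: 0+3990+17·15·19=8835; k=3: 3570+0+17·14·19=8092 → min 8092 | T₃..T₅: k=3: 0+798+15·14·3=1428; k=4: 3990+0+15·19·3=4845 → min 1428 | T₄..T₆: k=4: 0+1026+14·19·18=5814; k=5: 798+0+14·3·18=1554 → min 1554.
Length 4: T₁..T₄: k=1: 0+8092+13·17·19=12291; k=2: 3315+3990+13·15·19=11010; k=3: 6045+0+13·14·19=9503 → min 9503 | T₂..T₅: k=2: 0+1428+17·15·3=2193; k=3: 3570+798+17·14·3=5082; k=4: 8092+0+17·19·3=9061 → min 2193 | T₃..T₆: k=3: 0+1554+15·14·18=5334; k=4: 3990+1026+15·19·18=10146; k=5: 1428+0+15·3·18=2238 → min 2238.
Length 5: T₁..T₅: k=1: 0+2193+13·17·3=2856; k=2: 3315+1428+13·15·3=5328; k=3: 6045+798+13·14·3=7389; k=4: 9503+0+13·19·3=10244 → min 2856 | T₂..T₆: k=2: 0+2238+17·15·18=6828; k=3: 3570+1554+17·14·18=9408; k=4: 8092+1026+17·19·18=14932; k=5: 2193+0+17·3·18=3111 → min 3111.
Top-level splits: k=1: (T₁..T₁)·(T₂..T₆) → 0+3111+13·17·18 = 7089; k=2: (T₁..T₂)·(T₃..T₆) → 3315+2238+13·15·18 = 9063; k=3: (T₁..T₃)·(T₄..T₆) → 6045+1554+13·14·18 = 10875; k=4: (T₁..T₄)·(T₅..T₆) → 9503+1026+13·19·18 = 14975; k=5: (T₁..T₅)·(T₆..T₆) → 2856+0+13·3·18 = 3558.
Best split is after T₅, i.e. k = 5.

5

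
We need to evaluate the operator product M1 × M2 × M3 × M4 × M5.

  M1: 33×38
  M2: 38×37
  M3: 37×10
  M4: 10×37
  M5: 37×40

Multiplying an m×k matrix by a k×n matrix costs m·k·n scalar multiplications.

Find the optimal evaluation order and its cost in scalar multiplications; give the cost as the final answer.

54600

Adjacent pairs: M1M2 = 33·38·37 = 46398; M2M3 = 38·37·10 = 14060; M3M4 = 37·10·37 = 13690; M4M5 = 10·37·40 = 14800.
Length 3: M1..M3: k=1: 0+14060+33·38·10=26600; k=2: 46398+0+33·37·10=58608 → min 26600 | M2..M4: k=2: 0+13690+38·37·37=65712; k=3: 14060+0+38·10·37=28120 → min 28120 | M3..M5: k=3: 0+14800+37·10·40=29600; k=4: 13690+0+37·37·40=68450 → min 29600.
Length 4: M1..M4: k=1: 0+28120+33·38·37=74518; k=2: 46398+13690+33·37·37=105265; k=3: 26600+0+33·10·37=38810 → min 38810 | M2..M5: k=2: 0+29600+38·37·40=85840; k=3: 14060+14800+38·10·40=44060; k=4: 28120+0+38·37·40=84360 → min 44060.
Length 5: M1..M5: k=1: 0+44060+33·38·40=94220; k=2: 46398+29600+33·37·40=124838; k=3: 26600+14800+33·10·40=54600; k=4: 38810+0+33·37·40=87650 → min 54600.
Optimal parenthesization: ((M1 × (M2 × M3)) × (M4 × M5)) with cost 54600.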